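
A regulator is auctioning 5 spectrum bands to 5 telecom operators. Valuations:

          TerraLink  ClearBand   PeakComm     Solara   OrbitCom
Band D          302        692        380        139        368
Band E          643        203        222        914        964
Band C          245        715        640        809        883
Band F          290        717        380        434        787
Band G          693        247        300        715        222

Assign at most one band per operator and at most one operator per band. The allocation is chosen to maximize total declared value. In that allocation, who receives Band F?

OrbitCom receives Band F.

Treat this as an assignment problem: match each operator to one band.
Optimal: TerraLink→Band G ($693M), ClearBand→Band D ($692M), PeakComm→Band C ($640M), Solara→Band E ($914M), OrbitCom→Band F ($787M) — total 693+692+640+914+787 = $3726M.
Max-entry greedy (repeatedly take the single best remaining cell) gives $3563M, worse by 163.
Next-best assignment: TerraLink→Band G, ClearBand→Band F, PeakComm→Band D, Solara→Band E, OrbitCom→Band C = $3587M.
No other one-to-one assignment exceeds $3726M.
OrbitCom's own top band is Band E ($964M), but forcing OrbitCom→Band E and reassigning the rest optimally gives only $3563M — worse by 163.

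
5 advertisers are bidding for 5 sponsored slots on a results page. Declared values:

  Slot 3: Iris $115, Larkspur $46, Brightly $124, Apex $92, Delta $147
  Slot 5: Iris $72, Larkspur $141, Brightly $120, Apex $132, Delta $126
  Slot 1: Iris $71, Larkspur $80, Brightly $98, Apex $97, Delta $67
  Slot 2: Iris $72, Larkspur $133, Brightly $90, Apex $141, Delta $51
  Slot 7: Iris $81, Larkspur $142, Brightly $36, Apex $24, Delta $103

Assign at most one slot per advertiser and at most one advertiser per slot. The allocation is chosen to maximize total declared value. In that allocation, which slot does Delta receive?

Delta receives Slot 5.

This is the linear assignment problem.
Optimal: Iris→Slot 3 ($115), Larkspur→Slot 7 ($142), Brightly→Slot 1 ($98), Apex→Slot 2 ($141), Delta→Slot 5 ($126) — total 115+142+98+141+126 = $622.
Row-greedy (each advertiser in turn takes its best remaining slot) gives $585, worse by 37.
Next-best assignment: Iris→Slot 1, Larkspur→Slot 7, Brightly→Slot 5, Apex→Slot 2, Delta→Slot 3 = $621.
Every other assignment is strictly worse.
Delta's own top slot is Slot 3 ($147), but forcing Delta→Slot 3 and reassigning the rest optimally gives only $621 — worse by 1.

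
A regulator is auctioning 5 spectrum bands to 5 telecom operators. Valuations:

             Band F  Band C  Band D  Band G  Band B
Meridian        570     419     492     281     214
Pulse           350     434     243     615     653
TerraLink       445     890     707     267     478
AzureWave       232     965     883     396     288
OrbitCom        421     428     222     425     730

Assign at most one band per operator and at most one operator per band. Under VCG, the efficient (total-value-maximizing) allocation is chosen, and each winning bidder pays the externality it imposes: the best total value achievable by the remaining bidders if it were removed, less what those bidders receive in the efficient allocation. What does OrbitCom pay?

OrbitCom pays $38M.

Efficient allocation: Meridian→Band F ($570M), Pulse→Band G ($615M), TerraLink→Band C ($890M), AzureWave→Band D ($883M), OrbitCom→Band B ($730M); total welfare W = $3688M.
OrbitCom receives Band B at value $730M, so the others get W − 730 = $2958M.
Without OrbitCom: best allocation of the remaining 4 bidders over all 5 bands is Meridian→Band F ($570M), Pulse→Band B ($653M), TerraLink→Band C ($890M), AzureWave→Band D ($883M), total $2996M.
VCG payment = (others' best without OrbitCom) − (others' welfare with OrbitCom) = 2996 − 2958 = $38M.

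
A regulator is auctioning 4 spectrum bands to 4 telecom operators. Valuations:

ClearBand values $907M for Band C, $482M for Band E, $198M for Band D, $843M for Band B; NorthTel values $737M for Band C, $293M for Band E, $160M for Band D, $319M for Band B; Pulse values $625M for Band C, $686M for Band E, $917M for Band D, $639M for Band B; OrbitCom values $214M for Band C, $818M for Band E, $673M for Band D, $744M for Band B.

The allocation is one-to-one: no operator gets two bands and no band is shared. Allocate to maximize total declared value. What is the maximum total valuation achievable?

This is the linear assignment problem.
Optimal: ClearBand→Band B ($843M), NorthTel→Band C ($737M), Pulse→Band D ($917M), OrbitCom→Band E ($818M) — total 843+737+917+818 = $3315M.
Row-greedy (each operator in turn takes its best remaining band) gives $2961M, worse by 354.
Next-best assignment: ClearBand→Band C, NorthTel→Band B, Pulse→Band D, OrbitCom→Band E = $2961M.
Swapping OrbitCom↔NorthTel (OrbitCom→Band C $214M, NorthTel→Band E $293M) loses 1048.
No other one-to-one assignment exceeds $3315M.

Maximum total: $3315M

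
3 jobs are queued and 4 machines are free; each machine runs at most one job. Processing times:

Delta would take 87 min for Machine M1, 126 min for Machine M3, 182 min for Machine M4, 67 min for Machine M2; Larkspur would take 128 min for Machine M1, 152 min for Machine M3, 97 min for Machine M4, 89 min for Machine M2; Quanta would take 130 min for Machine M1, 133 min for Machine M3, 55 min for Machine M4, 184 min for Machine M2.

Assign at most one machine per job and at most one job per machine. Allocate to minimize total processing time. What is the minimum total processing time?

Min total: 231 min

Treat this as an assignment problem: match each job to one machine.
Optimal: Delta→Machine M1 (87 min), Larkspur→Machine M2 (89 min), Quanta→Machine M4 (55 min) — total 87+89+55 = 231 min.
Min-entry greedy (repeatedly take the single cheapest remaining cell) gives 250 min, worse by 19.
Checked against all permutations: 231 min is optimal.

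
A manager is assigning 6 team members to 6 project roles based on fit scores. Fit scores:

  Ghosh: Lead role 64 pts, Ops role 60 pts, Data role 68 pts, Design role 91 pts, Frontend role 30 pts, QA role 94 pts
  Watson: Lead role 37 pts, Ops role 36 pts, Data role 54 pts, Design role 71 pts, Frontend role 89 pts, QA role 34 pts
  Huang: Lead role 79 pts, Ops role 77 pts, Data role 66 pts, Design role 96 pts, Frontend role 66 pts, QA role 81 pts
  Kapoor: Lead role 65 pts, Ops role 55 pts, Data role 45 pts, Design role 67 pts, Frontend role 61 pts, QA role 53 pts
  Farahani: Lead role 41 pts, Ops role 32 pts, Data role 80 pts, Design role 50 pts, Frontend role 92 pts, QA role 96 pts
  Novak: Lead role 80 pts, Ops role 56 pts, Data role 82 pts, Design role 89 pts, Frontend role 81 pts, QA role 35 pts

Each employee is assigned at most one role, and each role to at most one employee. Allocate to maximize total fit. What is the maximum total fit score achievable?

Optimal: Ghosh→Design role (91 pts), Watson→Frontend role (89 pts), Huang→Ops role (77 pts), Kapoor→Lead role (65 pts), Farahani→QA role (96 pts), Novak→Data role (82 pts) — total 91+89+77+65+96+82 = 500 pts.
Next-best assignment: Ghosh→QA role, Watson→Frontend role, Huang→Ops role, Kapoor→Lead role, Farahani→Data role, Novak→Design role = 494 pts.

Maximum total: 500 pts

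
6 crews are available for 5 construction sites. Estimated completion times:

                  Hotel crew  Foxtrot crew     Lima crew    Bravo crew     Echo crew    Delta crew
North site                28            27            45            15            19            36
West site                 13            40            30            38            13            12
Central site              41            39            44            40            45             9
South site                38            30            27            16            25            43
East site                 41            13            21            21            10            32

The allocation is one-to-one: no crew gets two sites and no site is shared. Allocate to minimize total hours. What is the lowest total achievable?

Min total: 70 hours

Optimal: Echo crew→North site (19 hours), Hotel crew→West site (13 hours), Delta crew→Central site (9 hours), Bravo crew→South site (16 hours), Foxtrot crew→East site (13 hours) — total 19+13+9+16+13 = 70 hours.
Min-entry greedy (repeatedly take the single cheapest remaining cell) gives 74 hours, worse by 4.
Next-best assignment: Bravo crew→North site, Hotel crew→West site, Delta crew→Central site, Lima crew→South site, Echo crew→East site = 74 hours.
No other one-to-one assignment undercuts 70 hours.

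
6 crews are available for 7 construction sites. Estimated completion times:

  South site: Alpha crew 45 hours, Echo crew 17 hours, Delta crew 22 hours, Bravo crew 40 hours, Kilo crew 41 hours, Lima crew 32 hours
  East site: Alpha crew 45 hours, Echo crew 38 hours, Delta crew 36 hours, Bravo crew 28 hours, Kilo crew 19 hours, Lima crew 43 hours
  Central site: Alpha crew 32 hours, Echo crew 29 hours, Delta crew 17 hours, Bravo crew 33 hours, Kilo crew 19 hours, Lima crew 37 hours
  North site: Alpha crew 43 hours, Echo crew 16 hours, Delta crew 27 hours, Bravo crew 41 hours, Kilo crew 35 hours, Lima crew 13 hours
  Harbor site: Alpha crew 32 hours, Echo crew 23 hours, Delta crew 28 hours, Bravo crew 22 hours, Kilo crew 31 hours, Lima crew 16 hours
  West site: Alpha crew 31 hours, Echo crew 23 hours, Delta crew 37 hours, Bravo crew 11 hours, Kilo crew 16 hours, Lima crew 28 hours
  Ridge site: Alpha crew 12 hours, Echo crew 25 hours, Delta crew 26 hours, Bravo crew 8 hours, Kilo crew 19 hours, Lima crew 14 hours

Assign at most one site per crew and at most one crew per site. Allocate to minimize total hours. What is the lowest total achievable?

Minimum total: 89 hours

This is a one-to-one assignment (minimum-cost bipartite matching).
Optimal: Alpha crew→Ridge site (12 hours), Echo crew→South site (17 hours), Delta crew→Central site (17 hours), Bravo crew→West site (11 hours), Kilo crew→East site (19 hours), Lima crew→North site (13 hours) — total 12+17+17+11+19+13 = 89 hours.
Column-greedy (each site in turn goes to its cheapest remaining crew) gives 119 hours, worse by 30.
Next-best assignment: Alpha crew→Ridge site, Echo crew→North site, Delta crew→Central site, Bravo crew→West site, Kilo crew→East site, Lima crew→Harbor site = 91 hours.
Swapping Bravo crew↔Alpha crew (Bravo crew→Ridge site 8 hours, Alpha crew→West site 31 hours) adds 16.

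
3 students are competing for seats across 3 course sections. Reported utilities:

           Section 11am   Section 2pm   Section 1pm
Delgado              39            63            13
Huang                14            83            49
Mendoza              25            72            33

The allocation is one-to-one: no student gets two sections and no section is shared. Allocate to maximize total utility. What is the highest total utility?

Optimal: Delgado→Section 11am (39 points), Huang→Section 1pm (49 points), Mendoza→Section 2pm (72 points) — total 39+49+72 = 160 points.
Column-greedy (each section in turn goes to its best remaining student) gives 155 points, worse by 5.

Max total: 160 points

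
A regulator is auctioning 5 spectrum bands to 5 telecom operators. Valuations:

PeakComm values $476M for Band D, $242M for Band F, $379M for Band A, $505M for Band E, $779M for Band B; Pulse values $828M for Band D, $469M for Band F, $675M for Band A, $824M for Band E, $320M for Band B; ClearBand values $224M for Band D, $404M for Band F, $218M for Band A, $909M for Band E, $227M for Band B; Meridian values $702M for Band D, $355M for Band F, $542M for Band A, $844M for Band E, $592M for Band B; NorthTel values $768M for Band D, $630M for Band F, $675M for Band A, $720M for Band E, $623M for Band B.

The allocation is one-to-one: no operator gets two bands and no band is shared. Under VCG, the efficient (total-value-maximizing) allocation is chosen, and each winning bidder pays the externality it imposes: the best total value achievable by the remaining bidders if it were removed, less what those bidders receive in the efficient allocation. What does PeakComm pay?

Efficient allocation: PeakComm→Band B ($779M), Pulse→Band A ($675M), ClearBand→Band E ($909M), Meridian→Band D ($702M), NorthTel→Band F ($630M); total welfare W = $3695M.
PeakComm receives Band B at value $779M, so the others get W − 779 = $2916M.
Without PeakComm: best allocation of the remaining 4 bidders over all 5 bands is Pulse→Band D ($828M), ClearBand→Band E ($909M), Meridian→Band B ($592M), NorthTel→Band A ($675M), total $3004M.
VCG payment = (others' best without PeakComm) − (others' welfare with PeakComm) = 3004 − 2916 = $88M.

PeakComm pays $88M.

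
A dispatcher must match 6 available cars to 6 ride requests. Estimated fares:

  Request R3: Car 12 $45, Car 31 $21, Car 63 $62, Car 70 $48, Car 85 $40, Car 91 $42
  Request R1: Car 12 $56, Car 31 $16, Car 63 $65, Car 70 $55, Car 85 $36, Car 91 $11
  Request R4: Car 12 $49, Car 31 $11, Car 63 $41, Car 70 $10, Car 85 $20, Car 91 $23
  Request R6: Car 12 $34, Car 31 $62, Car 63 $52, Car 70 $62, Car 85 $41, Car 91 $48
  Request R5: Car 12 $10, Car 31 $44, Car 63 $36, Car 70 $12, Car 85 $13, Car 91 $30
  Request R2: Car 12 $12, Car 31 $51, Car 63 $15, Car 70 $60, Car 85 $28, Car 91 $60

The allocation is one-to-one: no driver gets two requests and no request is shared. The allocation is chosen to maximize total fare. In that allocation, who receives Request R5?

Car 31 receives Request R5.

Optimal: Car 12→Request R4 ($49), Car 31→Request R5 ($44), Car 63→Request R1 ($65), Car 70→Request R6 ($62), Car 85→Request R3 ($40), Car 91→Request R2 ($60) — total 49+44+65+62+40+60 = $320.
Max-entry greedy (repeatedly take the single best remaining cell) gives $291, worse by 29.
Car 31's own top request is Request R6 ($62), but forcing Car 31→Request R6 and reassigning the rest optimally gives only $306 — worse by 14.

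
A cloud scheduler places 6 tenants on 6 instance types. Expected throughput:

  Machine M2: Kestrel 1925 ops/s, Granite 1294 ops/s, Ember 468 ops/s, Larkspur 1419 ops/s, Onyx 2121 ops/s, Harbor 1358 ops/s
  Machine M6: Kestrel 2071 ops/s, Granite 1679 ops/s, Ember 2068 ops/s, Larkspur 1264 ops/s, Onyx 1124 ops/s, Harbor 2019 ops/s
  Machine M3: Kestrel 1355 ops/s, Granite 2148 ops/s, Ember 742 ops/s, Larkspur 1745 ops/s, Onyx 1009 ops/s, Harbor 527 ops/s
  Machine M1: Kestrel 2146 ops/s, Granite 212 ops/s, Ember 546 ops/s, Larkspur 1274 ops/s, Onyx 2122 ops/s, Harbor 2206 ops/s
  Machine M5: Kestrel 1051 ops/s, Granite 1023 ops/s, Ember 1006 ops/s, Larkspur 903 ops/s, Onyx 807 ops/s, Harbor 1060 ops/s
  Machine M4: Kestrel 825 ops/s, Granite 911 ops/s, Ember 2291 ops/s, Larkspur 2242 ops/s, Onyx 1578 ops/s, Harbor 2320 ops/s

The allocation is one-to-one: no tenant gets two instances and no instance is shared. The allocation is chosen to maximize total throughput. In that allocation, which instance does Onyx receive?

Onyx receives Machine M2.

Optimal: Kestrel→Machine M5 (1051 ops/s), Granite→Machine M3 (2148 ops/s), Ember→Machine M6 (2068 ops/s), Larkspur→Machine M4 (2242 ops/s), Onyx→Machine M2 (2121 ops/s), Harbor→Machine M1 (2206 ops/s) — total 1051+2148+2068+2242+2121+2206 = 11836 ops/s.
Row-greedy (each tenant in turn takes its best remaining instance) gives 10188 ops/s, worse by 1648.
Every other assignment is strictly worse.
Onyx's own top instance is Machine M1 (2122 ops/s), but forcing Onyx→Machine M1 and reassigning the rest optimally gives only 11565 ops/s — worse by 271.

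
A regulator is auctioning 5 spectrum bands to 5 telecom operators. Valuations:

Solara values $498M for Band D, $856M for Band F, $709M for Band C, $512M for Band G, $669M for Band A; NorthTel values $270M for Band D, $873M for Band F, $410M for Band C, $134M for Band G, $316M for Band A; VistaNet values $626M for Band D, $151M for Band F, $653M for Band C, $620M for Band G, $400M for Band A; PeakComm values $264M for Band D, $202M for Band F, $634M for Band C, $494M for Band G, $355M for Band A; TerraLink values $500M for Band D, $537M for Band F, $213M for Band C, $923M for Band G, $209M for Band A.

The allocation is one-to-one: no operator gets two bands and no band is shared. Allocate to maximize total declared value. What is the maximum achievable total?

Optimal: Solara→Band A ($669M), NorthTel→Band F ($873M), VistaNet→Band D ($626M), PeakComm→Band C ($634M), TerraLink→Band G ($923M) — total 669+873+626+634+923 = $3725M.
Row-greedy (each operator in turn takes its best remaining band) gives $2595M, worse by 1130.

Maximum total: $3725M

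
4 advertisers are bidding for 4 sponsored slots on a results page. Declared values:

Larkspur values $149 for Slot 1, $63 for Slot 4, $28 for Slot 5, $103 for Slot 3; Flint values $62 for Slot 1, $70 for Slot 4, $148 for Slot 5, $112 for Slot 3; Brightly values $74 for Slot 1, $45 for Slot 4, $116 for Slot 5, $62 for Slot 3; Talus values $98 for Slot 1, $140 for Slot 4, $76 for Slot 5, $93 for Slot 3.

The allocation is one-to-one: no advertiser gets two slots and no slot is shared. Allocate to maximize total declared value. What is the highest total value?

Optimal: Larkspur→Slot 1 ($149), Flint→Slot 3 ($112), Brightly→Slot 5 ($116), Talus→Slot 4 ($140) — total 149+112+116+140 = $517.
Next-best assignment: Larkspur→Slot 1, Flint→Slot 5, Brightly→Slot 3, Talus→Slot 4 = $499.

Max total: $517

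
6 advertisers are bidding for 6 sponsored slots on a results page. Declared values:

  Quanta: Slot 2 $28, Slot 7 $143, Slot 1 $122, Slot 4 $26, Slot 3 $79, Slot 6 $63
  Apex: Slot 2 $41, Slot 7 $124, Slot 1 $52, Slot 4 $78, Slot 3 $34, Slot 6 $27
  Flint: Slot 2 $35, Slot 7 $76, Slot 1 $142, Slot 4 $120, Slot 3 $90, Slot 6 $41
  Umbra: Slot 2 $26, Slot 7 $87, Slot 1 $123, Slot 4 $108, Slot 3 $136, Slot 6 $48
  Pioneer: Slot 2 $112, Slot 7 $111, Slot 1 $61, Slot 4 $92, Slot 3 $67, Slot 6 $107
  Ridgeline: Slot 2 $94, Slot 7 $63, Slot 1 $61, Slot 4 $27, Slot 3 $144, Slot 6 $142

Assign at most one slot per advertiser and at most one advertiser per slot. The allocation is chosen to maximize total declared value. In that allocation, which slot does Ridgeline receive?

Optimal: Quanta→Slot 1 ($122), Apex→Slot 7 ($124), Flint→Slot 4 ($120), Umbra→Slot 3 ($136), Pioneer→Slot 2 ($112), Ridgeline→Slot 6 ($142) — total 122+124+120+136+112+142 = $756.
Row-greedy (each advertiser in turn takes its best remaining slot) gives $753, worse by 3.
Next-best assignment: Quanta→Slot 7, Apex→Slot 4, Flint→Slot 1, Umbra→Slot 3, Pioneer→Slot 2, Ridgeline→Slot 6 = $753.
No other one-to-one assignment exceeds $756.
Ridgeline's own top slot is Slot 3 ($144), but forcing Ridgeline→Slot 3 and reassigning the rest optimally gives only $693 — worse by 63.

Ridgeline receives Slot 6.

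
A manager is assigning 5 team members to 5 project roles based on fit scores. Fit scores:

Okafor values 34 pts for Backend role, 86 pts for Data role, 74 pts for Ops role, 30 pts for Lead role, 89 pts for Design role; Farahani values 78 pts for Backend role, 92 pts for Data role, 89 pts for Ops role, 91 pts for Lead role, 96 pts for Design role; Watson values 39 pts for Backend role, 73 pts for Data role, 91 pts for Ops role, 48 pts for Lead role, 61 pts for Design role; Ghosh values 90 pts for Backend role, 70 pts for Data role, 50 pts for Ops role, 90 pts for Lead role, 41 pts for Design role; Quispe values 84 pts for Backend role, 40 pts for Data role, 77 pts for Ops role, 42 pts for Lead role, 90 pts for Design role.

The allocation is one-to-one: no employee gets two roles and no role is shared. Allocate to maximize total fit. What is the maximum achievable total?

This is a one-to-one assignment (maximum-weight bipartite matching).
Optimal: Okafor→Data role (86 pts), Farahani→Lead role (91 pts), Watson→Ops role (91 pts), Ghosh→Backend role (90 pts), Quispe→Design role (90 pts) — total 86+91+91+90+90 = 448 pts.
Row-greedy (each employee in turn takes its best remaining role) gives 404 pts, worse by 44.
Swapping Farahani↔Watson (Farahani→Ops role 89 pts, Watson→Lead role 48 pts) loses 45.

Maximum total: 448 pts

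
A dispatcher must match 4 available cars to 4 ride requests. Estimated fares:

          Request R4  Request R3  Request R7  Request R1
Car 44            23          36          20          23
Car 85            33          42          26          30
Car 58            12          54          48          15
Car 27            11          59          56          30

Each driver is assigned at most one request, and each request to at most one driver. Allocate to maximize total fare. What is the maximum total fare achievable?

Optimal: Car 44→Request R1 ($23), Car 85→Request R4 ($33), Car 58→Request R3 ($54), Car 27→Request R7 ($56) — total 23+33+54+56 = $166.
Max-entry greedy (repeatedly take the single best remaining cell) gives $163, worse by 3.
Swapping Car 85↔Car 58 (Car 85→Request R3 $42, Car 58→Request R4 $12) loses 33.

Max total: $166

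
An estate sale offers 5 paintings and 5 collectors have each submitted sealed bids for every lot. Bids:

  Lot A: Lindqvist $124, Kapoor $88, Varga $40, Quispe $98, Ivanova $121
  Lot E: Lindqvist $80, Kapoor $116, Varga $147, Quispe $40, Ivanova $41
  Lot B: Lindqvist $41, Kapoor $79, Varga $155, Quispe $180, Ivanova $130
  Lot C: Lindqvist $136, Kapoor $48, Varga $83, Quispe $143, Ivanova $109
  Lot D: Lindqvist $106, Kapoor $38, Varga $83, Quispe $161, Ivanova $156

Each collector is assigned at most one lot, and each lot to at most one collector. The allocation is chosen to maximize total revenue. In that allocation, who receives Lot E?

Varga receives Lot E.

Optimal: Lindqvist→Lot C ($136), Kapoor→Lot A ($88), Varga→Lot E ($147), Quispe→Lot B ($180), Ivanova→Lot D ($156) — total 136+88+147+180+156 = $707.
Column-greedy (each lot in turn goes to its best remaining collector) gives $598, worse by 109.
Swapping Ivanova↔Varga (Ivanova→Lot E $41, Varga→Lot D $83) loses 179.
Every other assignment is strictly worse.
Varga's own top lot is Lot B ($155), but forcing Varga→Lot B and reassigning the rest optimally gives only $694 — worse by 13.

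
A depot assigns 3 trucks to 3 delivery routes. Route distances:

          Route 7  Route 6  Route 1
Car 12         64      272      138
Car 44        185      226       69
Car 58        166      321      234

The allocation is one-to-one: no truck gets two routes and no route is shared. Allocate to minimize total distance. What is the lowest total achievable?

Optimal: Car 12→Route 7 (64 km), Car 44→Route 1 (69 km), Car 58→Route 6 (321 km) — total 64+69+321 = 454 km.
Column-greedy (each route in turn goes to its cheapest remaining truck) gives 524 km, worse by 70.
Swapping Car 58↔Car 12 (Car 58→Route 7 166 km, Car 12→Route 6 272 km) adds 53.
Checked against all permutations: 454 km is optimal.

Min total: 454 km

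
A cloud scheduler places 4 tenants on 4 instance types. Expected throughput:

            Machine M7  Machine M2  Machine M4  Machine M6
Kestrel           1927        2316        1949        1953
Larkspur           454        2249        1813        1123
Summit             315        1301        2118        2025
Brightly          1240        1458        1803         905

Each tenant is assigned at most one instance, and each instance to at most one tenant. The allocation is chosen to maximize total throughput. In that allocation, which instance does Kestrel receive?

Kestrel receives Machine M7.

This is a one-to-one assignment (maximum-weight bipartite matching).
Optimal: Kestrel→Machine M7 (1927 ops/s), Larkspur→Machine M2 (2249 ops/s), Summit→Machine M6 (2025 ops/s), Brightly→Machine M4 (1803 ops/s) — total 1927+2249+2025+1803 = 8004 ops/s.
Column-greedy (each instance in turn goes to its best remaining tenant) gives 7199 ops/s, worse by 805.
Swapping Kestrel↔Brightly (Kestrel→Machine M4 1949 ops/s, Brightly→Machine M7 1240 ops/s) loses 541.
Every other assignment is strictly worse.
Kestrel's own top instance is Machine M2 (2316 ops/s), but forcing Kestrel→Machine M2 and reassigning the rest optimally gives only 7394 ops/s — worse by 610.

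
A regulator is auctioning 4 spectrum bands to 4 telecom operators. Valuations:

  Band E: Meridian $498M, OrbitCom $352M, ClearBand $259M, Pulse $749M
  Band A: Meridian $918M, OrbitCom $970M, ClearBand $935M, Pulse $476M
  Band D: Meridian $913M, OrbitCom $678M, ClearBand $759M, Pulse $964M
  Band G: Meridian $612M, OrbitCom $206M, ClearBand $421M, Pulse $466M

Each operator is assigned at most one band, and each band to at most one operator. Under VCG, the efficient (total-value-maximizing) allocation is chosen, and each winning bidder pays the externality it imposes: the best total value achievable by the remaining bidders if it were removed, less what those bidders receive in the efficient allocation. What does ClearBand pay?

ClearBand pays $301M.

Efficient allocation: Meridian→Band G ($612M), OrbitCom→Band A ($970M), ClearBand→Band D ($759M), Pulse→Band E ($749M); total welfare W = $3090M.
ClearBand receives Band D at value $759M, so the others get W − 759 = $2331M.
Without ClearBand: best allocation of the remaining 3 bidders over all 4 bands is Meridian→Band D ($913M), OrbitCom→Band A ($970M), Pulse→Band E ($749M), total $2632M.
VCG payment = (others' best without ClearBand) − (others' welfare with ClearBand) = 2632 − 2331 = $301M.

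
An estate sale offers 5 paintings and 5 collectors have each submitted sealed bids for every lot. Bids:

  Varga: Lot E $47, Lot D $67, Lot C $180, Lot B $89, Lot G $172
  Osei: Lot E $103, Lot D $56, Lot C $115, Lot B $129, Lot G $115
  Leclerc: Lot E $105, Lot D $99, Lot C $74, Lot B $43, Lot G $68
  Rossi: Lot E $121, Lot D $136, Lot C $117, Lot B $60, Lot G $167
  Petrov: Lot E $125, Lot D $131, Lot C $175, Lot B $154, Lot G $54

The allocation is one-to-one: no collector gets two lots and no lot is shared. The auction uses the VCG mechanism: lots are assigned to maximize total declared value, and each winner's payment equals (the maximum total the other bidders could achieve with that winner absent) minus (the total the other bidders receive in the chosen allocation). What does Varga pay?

Efficient allocation: Varga→Lot G ($172), Osei→Lot B ($129), Leclerc→Lot E ($105), Rossi→Lot D ($136), Petrov→Lot C ($175); total welfare W = $717.
Varga receives Lot G at value $172, so the others get W − 172 = $545.
Without Varga: best allocation of the remaining 4 bidders over all 5 lots is Osei→Lot B ($129), Leclerc→Lot E ($105), Rossi→Lot G ($167), Petrov→Lot C ($175), total $576.
VCG payment = (others' best without Varga) − (others' welfare with Varga) = 576 − 545 = $31.

Varga pays $31.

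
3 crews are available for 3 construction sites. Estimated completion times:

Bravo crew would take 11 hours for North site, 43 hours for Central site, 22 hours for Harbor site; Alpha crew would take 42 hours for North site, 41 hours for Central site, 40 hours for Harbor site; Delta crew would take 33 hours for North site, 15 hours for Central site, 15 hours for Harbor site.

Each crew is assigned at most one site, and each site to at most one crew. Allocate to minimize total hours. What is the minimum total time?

Min total: 66 hours

Treat this as an assignment problem: match each crew to one site.
Optimal: Bravo crew→North site (11 hours), Alpha crew→Harbor site (40 hours), Delta crew→Central site (15 hours) — total 11+40+15 = 66 hours.
Swapping Bravo crew↔Delta crew (Bravo crew→Central site 43 hours, Delta crew→North site 33 hours) adds 50.
Every other assignment is strictly worse.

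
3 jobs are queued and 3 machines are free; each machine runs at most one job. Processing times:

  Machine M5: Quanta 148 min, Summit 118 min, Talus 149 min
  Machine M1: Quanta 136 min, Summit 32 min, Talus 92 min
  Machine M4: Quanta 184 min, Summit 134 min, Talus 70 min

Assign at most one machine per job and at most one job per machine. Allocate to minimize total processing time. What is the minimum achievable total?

Optimal: Quanta→Machine M5 (148 min), Summit→Machine M1 (32 min), Talus→Machine M4 (70 min) — total 148+32+70 = 250 min.
Row-greedy (each job in turn takes its cheapest remaining machine) gives 324 min, worse by 74.
Next-best assignment: Quanta→Machine M1, Summit→Machine M5, Talus→Machine M4 = 324 min.
Swapping Quanta↔Summit (Quanta→Machine M1 136 min, Summit→Machine M5 118 min) adds 74.

Min total: 250 min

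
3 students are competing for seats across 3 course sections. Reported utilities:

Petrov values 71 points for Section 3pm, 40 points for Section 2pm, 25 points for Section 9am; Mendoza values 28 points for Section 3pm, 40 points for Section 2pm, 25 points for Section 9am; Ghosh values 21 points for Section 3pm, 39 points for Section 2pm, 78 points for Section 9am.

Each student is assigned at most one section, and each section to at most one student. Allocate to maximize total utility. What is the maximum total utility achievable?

Max total: 189 points

Optimal: Petrov→Section 3pm (71 points), Mendoza→Section 2pm (40 points), Ghosh→Section 9am (78 points) — total 71+40+78 = 189 points.
Swapping Petrov↔Ghosh (Petrov→Section 9am 25 points, Ghosh→Section 3pm 21 points) loses 103.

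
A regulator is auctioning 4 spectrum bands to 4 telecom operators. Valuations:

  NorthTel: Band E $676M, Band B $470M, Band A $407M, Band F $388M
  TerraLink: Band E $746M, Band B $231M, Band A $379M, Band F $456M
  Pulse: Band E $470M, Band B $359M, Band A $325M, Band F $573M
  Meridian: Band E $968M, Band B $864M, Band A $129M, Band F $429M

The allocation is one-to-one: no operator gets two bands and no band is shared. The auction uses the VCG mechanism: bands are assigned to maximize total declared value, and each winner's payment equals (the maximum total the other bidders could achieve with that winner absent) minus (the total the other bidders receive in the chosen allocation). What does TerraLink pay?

Efficient allocation: NorthTel→Band A ($407M), TerraLink→Band E ($746M), Pulse→Band F ($573M), Meridian→Band B ($864M); total welfare W = $2590M.
TerraLink receives Band E at value $746M, so the others get W − 746 = $1844M.
Without TerraLink: best allocation of the remaining 3 bidders over all 4 bands is NorthTel→Band E ($676M), Pulse→Band F ($573M), Meridian→Band B ($864M), total $2113M.
VCG payment = (others' best without TerraLink) − (others' welfare with TerraLink) = 2113 − 1844 = $269M.

TerraLink pays $269M.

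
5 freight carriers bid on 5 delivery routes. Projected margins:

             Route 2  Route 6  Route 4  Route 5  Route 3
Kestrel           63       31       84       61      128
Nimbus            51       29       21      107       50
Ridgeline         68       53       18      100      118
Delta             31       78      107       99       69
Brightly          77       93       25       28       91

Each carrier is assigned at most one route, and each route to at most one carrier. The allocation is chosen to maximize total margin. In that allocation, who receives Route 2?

Ridgeline receives Route 2.

Optimal: Kestrel→Route 3 ($128k), Nimbus→Route 5 ($107k), Ridgeline→Route 2 ($68k), Delta→Route 4 ($107k), Brightly→Route 6 ($93k) — total 128+107+68+107+93 = $503k.
Column-greedy (each route in turn goes to its best remaining carrier) gives $464k, worse by 39.
Ridgeline's own top route is Route 3 ($118k), but forcing Ridgeline→Route 3 and reassigning the rest optimally gives only $488k — worse by 15.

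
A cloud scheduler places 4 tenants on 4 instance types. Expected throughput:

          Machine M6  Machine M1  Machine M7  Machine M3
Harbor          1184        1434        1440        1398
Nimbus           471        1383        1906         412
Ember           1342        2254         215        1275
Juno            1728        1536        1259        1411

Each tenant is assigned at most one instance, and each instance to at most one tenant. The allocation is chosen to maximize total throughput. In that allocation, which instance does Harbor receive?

Optimal: Harbor→Machine M3 (1398 ops/s), Nimbus→Machine M7 (1906 ops/s), Ember→Machine M1 (2254 ops/s), Juno→Machine M6 (1728 ops/s) — total 1398+1906+2254+1728 = 7286 ops/s.
Row-greedy (each tenant in turn takes its best remaining instance) gives 5576 ops/s, worse by 1710.
Next-best assignment: Harbor→Machine M6, Nimbus→Machine M7, Ember→Machine M1, Juno→Machine M3 = 6755 ops/s.
Swapping Harbor↔Nimbus (Harbor→Machine M7 1440 ops/s, Nimbus→Machine M3 412 ops/s) loses 1452.
Checked against all permutations: 7286 ops/s is optimal.
Harbor's own top instance is Machine M7 (1440 ops/s), but forcing Harbor→Machine M7 and reassigning the rest optimally gives only 5834 ops/s — worse by 1452.

Harbor receives Machine M3.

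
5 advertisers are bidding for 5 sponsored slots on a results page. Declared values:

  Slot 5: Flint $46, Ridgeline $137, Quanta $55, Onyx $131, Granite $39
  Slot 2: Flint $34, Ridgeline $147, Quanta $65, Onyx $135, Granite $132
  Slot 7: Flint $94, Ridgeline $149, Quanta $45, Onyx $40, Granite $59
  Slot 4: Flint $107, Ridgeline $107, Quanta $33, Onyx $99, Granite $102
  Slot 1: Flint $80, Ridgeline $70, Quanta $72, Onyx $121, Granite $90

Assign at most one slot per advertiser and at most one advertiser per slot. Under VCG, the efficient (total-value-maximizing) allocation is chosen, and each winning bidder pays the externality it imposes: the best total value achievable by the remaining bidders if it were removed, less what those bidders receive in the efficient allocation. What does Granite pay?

Efficient allocation: Flint→Slot 4 ($107), Ridgeline→Slot 7 ($149), Quanta→Slot 1 ($72), Onyx→Slot 5 ($131), Granite→Slot 2 ($132); total welfare W = $591.
Granite receives Slot 2 at value $132, so the others get W − 132 = $459.
Without Granite: best allocation of the remaining 4 bidders over all 5 slots is Flint→Slot 4 ($107), Ridgeline→Slot 7 ($149), Quanta→Slot 1 ($72), Onyx→Slot 2 ($135), total $463.
VCG payment = (others' best without Granite) − (others' welfare with Granite) = 463 − 459 = $4.

Granite pays $4.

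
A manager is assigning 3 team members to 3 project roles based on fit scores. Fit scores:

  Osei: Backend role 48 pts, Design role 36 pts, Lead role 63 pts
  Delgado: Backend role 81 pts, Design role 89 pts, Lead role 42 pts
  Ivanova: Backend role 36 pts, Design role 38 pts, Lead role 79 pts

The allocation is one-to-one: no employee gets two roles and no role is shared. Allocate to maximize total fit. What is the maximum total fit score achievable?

Maximum total: 216 pts

Optimal: Osei→Backend role (48 pts), Delgado→Design role (89 pts), Ivanova→Lead role (79 pts) — total 48+89+79 = 216 pts.
Row-greedy (each employee in turn takes its best remaining role) gives 188 pts, worse by 28.
Next-best assignment: Osei→Design role, Delgado→Backend role, Ivanova→Lead role = 196 pts.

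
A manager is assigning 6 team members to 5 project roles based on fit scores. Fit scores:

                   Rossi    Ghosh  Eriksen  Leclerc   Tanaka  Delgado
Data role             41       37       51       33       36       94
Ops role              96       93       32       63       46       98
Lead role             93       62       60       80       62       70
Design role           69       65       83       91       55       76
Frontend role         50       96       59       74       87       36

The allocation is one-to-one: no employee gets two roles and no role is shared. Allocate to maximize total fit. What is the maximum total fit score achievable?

Optimal: Delgado→Data role (94 pts), Ghosh→Ops role (93 pts), Rossi→Lead role (93 pts), Leclerc→Design role (91 pts), Tanaka→Frontend role (87 pts) — total 94+93+93+91+87 = 458 pts.
Column-greedy (each role in turn goes to its best remaining employee) gives 449 pts, worse by 9.
No other one-to-one assignment exceeds 458 pts.

Max total: 458 pts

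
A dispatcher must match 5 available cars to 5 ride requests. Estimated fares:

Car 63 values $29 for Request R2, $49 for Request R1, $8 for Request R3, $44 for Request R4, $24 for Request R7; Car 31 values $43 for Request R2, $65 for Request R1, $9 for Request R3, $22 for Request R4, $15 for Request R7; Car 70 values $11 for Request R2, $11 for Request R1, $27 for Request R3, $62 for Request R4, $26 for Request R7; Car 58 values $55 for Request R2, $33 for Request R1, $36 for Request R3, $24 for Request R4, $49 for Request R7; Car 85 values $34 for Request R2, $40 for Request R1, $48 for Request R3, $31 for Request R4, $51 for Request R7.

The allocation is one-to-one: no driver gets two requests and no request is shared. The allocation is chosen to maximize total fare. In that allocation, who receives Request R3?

Car 85 receives Request R3.

Optimal: Car 63→Request R7 ($24), Car 31→Request R1 ($65), Car 70→Request R4 ($62), Car 58→Request R2 ($55), Car 85→Request R3 ($48) — total 24+65+62+55+48 = $254.
Max-entry greedy (repeatedly take the single best remaining cell) gives $241, worse by 13.
Next-best assignment: Car 63→Request R2, Car 31→Request R1, Car 70→Request R4, Car 58→Request R7, Car 85→Request R3 = $253.
Swapping Car 85↔Car 31 (Car 85→Request R1 $40, Car 31→Request R3 $9) loses 64.
Car 85's own top request is Request R7 ($51), but forcing Car 85→Request R7 and reassigning the rest optimally gives only $243 — worse by 11.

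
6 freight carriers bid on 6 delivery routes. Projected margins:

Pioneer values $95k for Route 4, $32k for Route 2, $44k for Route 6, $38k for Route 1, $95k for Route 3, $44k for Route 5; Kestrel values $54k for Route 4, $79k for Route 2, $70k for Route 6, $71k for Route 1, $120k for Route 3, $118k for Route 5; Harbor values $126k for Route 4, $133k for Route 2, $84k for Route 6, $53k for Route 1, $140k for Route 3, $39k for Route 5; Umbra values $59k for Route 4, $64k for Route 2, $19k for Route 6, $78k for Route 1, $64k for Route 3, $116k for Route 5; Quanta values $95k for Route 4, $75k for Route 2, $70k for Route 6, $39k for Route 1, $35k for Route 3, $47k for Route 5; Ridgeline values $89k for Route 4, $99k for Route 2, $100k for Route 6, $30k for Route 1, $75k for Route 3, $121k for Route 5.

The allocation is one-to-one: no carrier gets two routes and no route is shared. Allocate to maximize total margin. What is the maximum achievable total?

This is the linear assignment problem.
Optimal: Pioneer→Route 3 ($95k), Kestrel→Route 5 ($118k), Harbor→Route 2 ($133k), Umbra→Route 1 ($78k), Quanta→Route 4 ($95k), Ridgeline→Route 6 ($100k) — total 95+118+133+78+95+100 = $619k.
Next-best assignment: Pioneer→Route 4, Kestrel→Route 3, Harbor→Route 2, Umbra→Route 1, Quanta→Route 6, Ridgeline→Route 5 = $617k.
No other one-to-one assignment exceeds $619k.

Max total: $619k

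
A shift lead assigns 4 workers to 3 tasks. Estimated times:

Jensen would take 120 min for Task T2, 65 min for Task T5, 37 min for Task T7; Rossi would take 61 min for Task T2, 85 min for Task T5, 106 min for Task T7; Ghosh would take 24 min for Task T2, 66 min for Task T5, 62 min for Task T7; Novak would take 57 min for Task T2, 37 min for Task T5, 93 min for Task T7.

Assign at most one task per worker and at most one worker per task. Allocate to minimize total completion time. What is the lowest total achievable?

Min total: 98 min

Optimal: Ghosh→Task T2 (24 min), Novak→Task T5 (37 min), Jensen→Task T7 (37 min) — total 24+37+37 = 98 min.
Row-greedy (each worker in turn takes its cheapest remaining task) gives 164 min, worse by 66.
Next-best assignment: Rossi→Task T2, Novak→Task T5, Jensen→Task T7 = 135 min.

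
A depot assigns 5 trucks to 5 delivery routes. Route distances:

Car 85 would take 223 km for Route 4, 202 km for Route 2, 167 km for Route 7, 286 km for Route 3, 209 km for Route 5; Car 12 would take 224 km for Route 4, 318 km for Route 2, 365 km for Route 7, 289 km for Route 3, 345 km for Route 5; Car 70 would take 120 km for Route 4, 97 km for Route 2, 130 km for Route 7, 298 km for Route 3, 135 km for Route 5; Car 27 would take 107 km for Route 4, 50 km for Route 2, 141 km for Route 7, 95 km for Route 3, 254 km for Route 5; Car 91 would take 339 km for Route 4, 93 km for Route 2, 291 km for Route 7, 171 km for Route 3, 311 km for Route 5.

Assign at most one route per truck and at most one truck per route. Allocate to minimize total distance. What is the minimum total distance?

Optimal: Car 85→Route 7 (167 km), Car 12→Route 4 (224 km), Car 70→Route 5 (135 km), Car 27→Route 3 (95 km), Car 91→Route 2 (93 km) — total 167+224+135+95+93 = 714 km.
Min-entry greedy (repeatedly take the single cheapest remaining cell) gives 853 km, worse by 139.
Swapping Car 91↔Car 12 (Car 91→Route 4 339 km, Car 12→Route 2 318 km) adds 340.

Min total: 714 km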